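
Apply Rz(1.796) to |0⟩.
(0.6232 - 0.7821i)|0⟩

Rz(1.796) = [[e^(−iθ/2), 0], [0, e^(iθ/2)]] with e^(±iθ/2) = cos(θ/2) ± i·sin(θ/2); θ = 1.796, cos(θ/2) ≈ 0.623175, sin(θ/2) ≈ 0.782082.
With a = amp(|0⟩) = 1 and b = amp(|1⟩) = 0:
new amp(|0⟩) = (0.623175 - 0.782082i)·a = (0.6232 - 0.7821i)
new amp(|1⟩) = (0.623175 + 0.782082i)·b = 0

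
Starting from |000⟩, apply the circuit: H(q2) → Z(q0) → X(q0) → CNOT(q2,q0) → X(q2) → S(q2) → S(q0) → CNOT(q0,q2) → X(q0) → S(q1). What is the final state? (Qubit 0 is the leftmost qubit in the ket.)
-1/√2|000⟩ + 1/√2|100⟩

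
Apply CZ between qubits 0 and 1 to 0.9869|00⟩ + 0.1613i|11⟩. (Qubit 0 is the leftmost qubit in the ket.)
0.9869|00⟩ - 0.1613i|11⟩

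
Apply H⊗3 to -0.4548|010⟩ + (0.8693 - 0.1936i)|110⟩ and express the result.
(0.1465 - 0.06845i)|000⟩ + (0.1465 - 0.06845i)|001⟩ + (-0.1465 + 0.06845i)|010⟩ + (-0.1465 + 0.06845i)|011⟩ + (-0.4681 + 0.06845i)|100⟩ + (-0.4681 + 0.06845i)|101⟩ + (0.4681 - 0.06845i)|110⟩ + (0.4681 - 0.06845i)|111⟩

H⊗3 gives amp(|y⟩) = (1/2√2) Σ_x (−1)^(x·y) amp(|x⟩), where x·y is the number of positions in which both x and y have a 1.
|000⟩: (-0.4548 + (0.8693 - 0.1936i))/(2√2) = (0.1465 - 0.06845i)
|001⟩: (-0.4548 + (0.8693 - 0.1936i))/(2√2) = (0.1465 - 0.06845i)
|010⟩: (0.4548 - (0.8693 - 0.1936i))/(2√2) = (-0.1465 + 0.06845i)
|011⟩: (0.4548 - (0.8693 - 0.1936i))/(2√2) = (-0.1465 + 0.06845i)
|100⟩: (-0.4548 - (0.8693 - 0.1936i))/(2√2) = (-0.4681 + 0.06845i)
|101⟩: (-0.4548 - (0.8693 - 0.1936i))/(2√2) = (-0.4681 + 0.06845i)
|110⟩: (0.4548 + (0.8693 - 0.1936i))/(2√2) = (0.4681 - 0.06845i)
|111⟩: (0.4548 + (0.8693 - 0.1936i))/(2√2) = (0.4681 - 0.06845i)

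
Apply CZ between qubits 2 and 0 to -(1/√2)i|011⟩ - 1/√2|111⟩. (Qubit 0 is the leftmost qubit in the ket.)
-(1/√2)i|011⟩ + 1/√2|111⟩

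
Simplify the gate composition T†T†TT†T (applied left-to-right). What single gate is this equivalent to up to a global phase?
T†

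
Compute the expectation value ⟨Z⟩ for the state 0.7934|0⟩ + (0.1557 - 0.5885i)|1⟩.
0.2589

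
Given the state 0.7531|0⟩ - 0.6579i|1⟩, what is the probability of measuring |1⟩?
0.4328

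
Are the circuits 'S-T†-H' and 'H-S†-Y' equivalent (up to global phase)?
No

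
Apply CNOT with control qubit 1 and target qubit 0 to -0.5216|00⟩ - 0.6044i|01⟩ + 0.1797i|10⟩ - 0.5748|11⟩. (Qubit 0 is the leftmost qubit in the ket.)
-0.5216|00⟩ - 0.5748|01⟩ + 0.1797i|10⟩ - 0.6044i|11⟩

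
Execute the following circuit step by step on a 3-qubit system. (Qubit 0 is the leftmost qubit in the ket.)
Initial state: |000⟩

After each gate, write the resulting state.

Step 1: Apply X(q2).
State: |001⟩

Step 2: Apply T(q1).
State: |001⟩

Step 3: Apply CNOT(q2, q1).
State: |011⟩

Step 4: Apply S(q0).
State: |011⟩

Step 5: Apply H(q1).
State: 1/√2|001⟩ - 1/√2|011⟩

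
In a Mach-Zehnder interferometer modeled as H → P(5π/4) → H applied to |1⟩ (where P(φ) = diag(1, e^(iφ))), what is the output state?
(0.8536 + (1/√8)i)|0⟩ + (0.1464 - (1/√8)i)|1⟩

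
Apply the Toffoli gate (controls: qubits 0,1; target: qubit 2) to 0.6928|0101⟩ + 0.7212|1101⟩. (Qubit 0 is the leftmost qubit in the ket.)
0.6928|0101⟩ + 0.7212|1111⟩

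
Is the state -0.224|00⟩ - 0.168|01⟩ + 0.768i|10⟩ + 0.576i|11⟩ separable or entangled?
Separable

Writing the state as a|00⟩ + b|01⟩ + c|10⟩ + d|11⟩, it is a product state iff ad − bc = 0.
Here (a, b, c, d) = (-0.224, -0.168, 0.768i, 0.576i): ad − bc = (-0.224)(0.576i) − (-0.168)(0.768i) = 0, so the state is separable.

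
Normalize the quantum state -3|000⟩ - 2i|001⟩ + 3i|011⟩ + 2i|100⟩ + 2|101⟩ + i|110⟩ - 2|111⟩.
-0.5071|000⟩ - 0.3381i|001⟩ + 0.5071i|011⟩ + 0.3381i|100⟩ + 0.3381|101⟩ + 0.169i|110⟩ - 0.3381|111⟩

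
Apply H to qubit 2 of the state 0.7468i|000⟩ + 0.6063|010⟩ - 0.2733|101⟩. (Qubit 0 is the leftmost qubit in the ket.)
0.5281i|000⟩ + 0.5281i|001⟩ + 0.4287|010⟩ + 0.4287|011⟩ - 0.1933|100⟩ + 0.1933|101⟩

H on qubit 2 mixes each pair of kets that differ only in qubit 2: amplitudes (a, b) of (|…0…⟩, |…1…⟩) become ((a + b)/√2, (a − b)/√2). Kets absent from the input have amplitude 0.
(|000⟩, |001⟩): (a, b) = (0.7468i, 0) → (0.5281i, 0.5281i)
(|010⟩, |011⟩): (a, b) = (0.6063, 0) → (0.4287, 0.4287)
(|100⟩, |101⟩): (a, b) = (0, -0.2733) → (-0.1933, 0.1933)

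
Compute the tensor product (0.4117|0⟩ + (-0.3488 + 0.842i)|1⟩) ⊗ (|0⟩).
0.4117|00⟩ + (-0.3488 + 0.842i)|10⟩

amp(|b₁b₂…⟩) = product of the factor amplitudes for bits b₁, b₂, …; only kets whose every factor amplitude is nonzero survive.
|00⟩: (0.4117)(1) = 0.4117
|10⟩: (-0.3488 + 0.842i)(1) = (-0.3488 + 0.842i)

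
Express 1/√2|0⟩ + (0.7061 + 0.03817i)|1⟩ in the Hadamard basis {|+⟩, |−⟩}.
(0.9993 + 0.02699i)|+⟩ + (0.0007119 - 0.02699i)|−⟩

With |ψ⟩ = α|0⟩ + β|1⟩, the Hadamard-basis coefficients are ⟨+|ψ⟩ = (α + β)/√2 and ⟨−|ψ⟩ = (α − β)/√2.
Here α = 1/√2, β = (0.7061 + 0.03817i): (α + β)/√2 = (0.9993 + 0.02699i), (α − β)/√2 = (0.0007119 - 0.02699i).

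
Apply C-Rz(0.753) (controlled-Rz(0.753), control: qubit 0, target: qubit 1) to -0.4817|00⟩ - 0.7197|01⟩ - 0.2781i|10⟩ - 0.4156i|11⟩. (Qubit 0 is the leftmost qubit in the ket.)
-0.4817|00⟩ - 0.7197|01⟩ + (-0.1022 - 0.2586i)|10⟩ + (0.1528 - 0.3865i)|11⟩

C-Rz(0.753) leaves the control-|0⟩ kets |00⟩, |01⟩ unchanged and applies Rz(0.753) to qubit 1 on the control-|1⟩ pair (|10⟩, |11⟩).
Rz(0.753) = [[e^(−iθ/2), 0], [0, e^(iθ/2)]] with e^(±iθ/2) = cos(θ/2) ± i·sin(θ/2); θ = 0.753, cos(θ/2) ≈ 0.929957, sin(θ/2) ≈ 0.367668.
With a = amp(|10⟩) = -0.2781i and b = amp(|11⟩) = -0.4156i:
new amp(|10⟩) = (0.929957 - 0.367668i)·a = (-0.1022 - 0.2586i)
new amp(|11⟩) = (0.929957 + 0.367668i)·b = (0.1528 - 0.3865i)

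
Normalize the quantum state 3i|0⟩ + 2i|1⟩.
0.8321i|0⟩ + 0.5547i|1⟩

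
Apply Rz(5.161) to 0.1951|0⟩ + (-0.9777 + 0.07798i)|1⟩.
(-0.1652 - 0.1038i)|0⟩ + (0.7863 - 0.5863i)|1⟩

Rz(5.161) = [[e^(−iθ/2), 0], [0, e^(iθ/2)]] with e^(±iθ/2) = cos(θ/2) ± i·sin(θ/2); θ = 5.161, cos(θ/2) ≈ -0.846674, sin(θ/2) ≈ 0.532112.
With a = amp(|0⟩) = 0.1951 and b = amp(|1⟩) = (-0.9777 + 0.07798i):
new amp(|0⟩) = (-0.846674 - 0.532112i)·a = (-0.1652 - 0.1038i)
new amp(|1⟩) = (-0.846674 + 0.532112i)·b = (0.7863 - 0.5863i)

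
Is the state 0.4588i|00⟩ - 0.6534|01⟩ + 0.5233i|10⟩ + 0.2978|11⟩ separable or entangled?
Entangled

Writing the state as a|00⟩ + b|01⟩ + c|10⟩ + d|11⟩, it is a product state iff ad − bc = 0.
Here (a, b, c, d) = (0.4588i, -0.6534, 0.5233i, 0.2978): ad − bc = (0.4588i)(0.2978) − (-0.6534)(0.5233i) = 0.4786i ≠ 0, so the state is entangled.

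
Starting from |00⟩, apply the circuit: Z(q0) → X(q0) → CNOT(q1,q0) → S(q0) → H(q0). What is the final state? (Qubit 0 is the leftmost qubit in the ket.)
(1/√2)i|00⟩ - (1/√2)i|10⟩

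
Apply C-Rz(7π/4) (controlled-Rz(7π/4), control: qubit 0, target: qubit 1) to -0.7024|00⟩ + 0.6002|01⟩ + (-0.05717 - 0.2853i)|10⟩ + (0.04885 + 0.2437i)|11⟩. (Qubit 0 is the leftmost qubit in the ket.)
-0.7024|00⟩ + 0.6002|01⟩ + (-0.05636 + 0.2855i)|10⟩ + (-0.1384 - 0.2065i)|11⟩

C-Rz(7π/4) leaves the control-|0⟩ kets |00⟩, |01⟩ unchanged and applies Rz(7π/4) to qubit 1 on the control-|1⟩ pair (|10⟩, |11⟩).
Rz(7π/4) = [[e^(−iθ/2), 0], [0, e^(iθ/2)]] with e^(±iθ/2) = cos(θ/2) ± i·sin(θ/2); θ = 7π/4, cos(θ/2) ≈ -0.92388, sin(θ/2) ≈ 0.382683.
With a = amp(|10⟩) = (-0.05717 - 0.2853i) and b = amp(|11⟩) = (0.04885 + 0.2437i):
new amp(|10⟩) = (-0.92388 - 0.382683i)·a = (-0.05636 + 0.2855i)
new amp(|11⟩) = (-0.92388 + 0.382683i)·b = (-0.1384 - 0.2065i)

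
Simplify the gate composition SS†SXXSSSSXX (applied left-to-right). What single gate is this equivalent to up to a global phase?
S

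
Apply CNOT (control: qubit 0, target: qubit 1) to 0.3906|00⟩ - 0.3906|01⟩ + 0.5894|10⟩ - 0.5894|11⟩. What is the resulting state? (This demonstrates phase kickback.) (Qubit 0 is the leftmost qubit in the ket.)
0.3906|00⟩ - 0.3906|01⟩ - 0.5894|10⟩ + 0.5894|11⟩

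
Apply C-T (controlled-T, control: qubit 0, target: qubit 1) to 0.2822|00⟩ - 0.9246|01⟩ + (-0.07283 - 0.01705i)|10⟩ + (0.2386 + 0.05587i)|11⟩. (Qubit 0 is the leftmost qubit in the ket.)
0.2822|00⟩ - 0.9246|01⟩ + (-0.07283 - 0.01705i)|10⟩ + (0.1292 + 0.2082i)|11⟩

C-T leaves the control-|0⟩ kets |00⟩, |01⟩ unchanged and applies T to qubit 1 on the control-|1⟩ pair (|10⟩, |11⟩).
T = [[1, 0], [0, (1/√2 + (1/√2)i)]].
With a = amp(|10⟩) = (-0.07283 - 0.01705i) and b = amp(|11⟩) = (0.2386 + 0.05587i):
new amp(|10⟩) = (1)·a = (-0.07283 - 0.01705i)
new amp(|11⟩) = (1/√2 + (1/√2)i)·b = (0.1292 + 0.2082i)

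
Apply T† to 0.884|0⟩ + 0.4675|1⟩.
0.884|0⟩ + (0.3306 - 0.3306i)|1⟩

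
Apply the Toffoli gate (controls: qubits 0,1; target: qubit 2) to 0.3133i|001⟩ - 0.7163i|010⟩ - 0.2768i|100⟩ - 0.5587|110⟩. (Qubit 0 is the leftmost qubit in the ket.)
0.3133i|001⟩ - 0.7163i|010⟩ - 0.2768i|100⟩ - 0.5587|111⟩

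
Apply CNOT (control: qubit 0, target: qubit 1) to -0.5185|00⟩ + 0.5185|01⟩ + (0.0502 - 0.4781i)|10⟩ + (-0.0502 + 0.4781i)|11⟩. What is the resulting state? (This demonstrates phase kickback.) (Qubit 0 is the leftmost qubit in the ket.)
-0.5185|00⟩ + 0.5185|01⟩ + (-0.0502 + 0.4781i)|10⟩ + (0.0502 - 0.4781i)|11⟩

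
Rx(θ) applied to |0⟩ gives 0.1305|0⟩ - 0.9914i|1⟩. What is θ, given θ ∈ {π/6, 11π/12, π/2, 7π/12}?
11π/12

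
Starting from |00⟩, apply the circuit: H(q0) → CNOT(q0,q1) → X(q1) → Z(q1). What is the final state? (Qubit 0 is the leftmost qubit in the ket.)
-1/√2|01⟩ + 1/√2|10⟩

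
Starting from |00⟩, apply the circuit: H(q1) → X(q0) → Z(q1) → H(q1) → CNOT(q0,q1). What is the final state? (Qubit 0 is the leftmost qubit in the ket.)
|10⟩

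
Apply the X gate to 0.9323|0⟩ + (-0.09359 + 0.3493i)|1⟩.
(-0.09359 + 0.3493i)|0⟩ + 0.9323|1⟩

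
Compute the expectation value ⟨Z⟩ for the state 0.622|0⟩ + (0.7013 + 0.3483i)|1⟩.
-0.2263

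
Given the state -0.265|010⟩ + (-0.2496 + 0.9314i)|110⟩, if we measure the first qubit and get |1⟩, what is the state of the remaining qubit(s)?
(-0.2589 + 0.9659i)|10⟩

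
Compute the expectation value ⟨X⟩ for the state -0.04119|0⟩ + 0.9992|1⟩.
-0.08231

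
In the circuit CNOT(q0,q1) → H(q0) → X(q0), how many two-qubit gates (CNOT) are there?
1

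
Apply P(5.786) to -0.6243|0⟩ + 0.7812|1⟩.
-0.6243|0⟩ + (0.6866 - 0.3726i)|1⟩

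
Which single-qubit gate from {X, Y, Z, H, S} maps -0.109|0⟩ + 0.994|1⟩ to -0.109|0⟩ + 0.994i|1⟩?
S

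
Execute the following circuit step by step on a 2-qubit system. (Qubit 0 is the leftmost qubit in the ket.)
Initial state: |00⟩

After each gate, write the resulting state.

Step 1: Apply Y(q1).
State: i|01⟩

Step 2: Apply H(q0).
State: (1/√2)i|01⟩ + (1/√2)i|11⟩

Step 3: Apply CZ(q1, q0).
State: (1/√2)i|01⟩ - (1/√2)i|11⟩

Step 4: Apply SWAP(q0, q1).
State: (1/√2)i|10⟩ - (1/√2)i|11⟩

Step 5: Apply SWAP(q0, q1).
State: (1/√2)i|01⟩ - (1/√2)i|11⟩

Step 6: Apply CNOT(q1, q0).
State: -(1/√2)i|01⟩ + (1/√2)i|11⟩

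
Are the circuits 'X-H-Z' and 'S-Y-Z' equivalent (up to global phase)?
No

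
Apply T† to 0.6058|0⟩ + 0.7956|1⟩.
0.6058|0⟩ + (0.5626 - 0.5626i)|1⟩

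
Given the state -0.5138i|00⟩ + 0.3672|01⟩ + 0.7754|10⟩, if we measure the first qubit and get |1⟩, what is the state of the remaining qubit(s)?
|0⟩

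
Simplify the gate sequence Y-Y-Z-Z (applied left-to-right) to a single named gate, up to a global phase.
I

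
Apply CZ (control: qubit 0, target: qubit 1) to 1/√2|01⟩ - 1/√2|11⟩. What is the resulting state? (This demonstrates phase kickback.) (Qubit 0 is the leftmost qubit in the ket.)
1/√2|01⟩ + 1/√2|11⟩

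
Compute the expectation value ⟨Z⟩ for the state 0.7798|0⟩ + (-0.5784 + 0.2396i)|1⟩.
0.2161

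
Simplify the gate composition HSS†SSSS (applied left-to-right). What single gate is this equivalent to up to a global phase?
H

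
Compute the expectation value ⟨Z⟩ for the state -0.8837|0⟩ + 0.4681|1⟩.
0.5618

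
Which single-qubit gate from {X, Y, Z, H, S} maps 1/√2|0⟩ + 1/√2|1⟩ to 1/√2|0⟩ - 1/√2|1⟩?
Z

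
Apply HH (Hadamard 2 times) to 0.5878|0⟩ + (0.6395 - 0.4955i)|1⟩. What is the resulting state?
0.5878|0⟩ + (0.6395 - 0.4955i)|1⟩

H² = I, so an even number of Hadamards cancels: H^2 = I and the state is unchanged.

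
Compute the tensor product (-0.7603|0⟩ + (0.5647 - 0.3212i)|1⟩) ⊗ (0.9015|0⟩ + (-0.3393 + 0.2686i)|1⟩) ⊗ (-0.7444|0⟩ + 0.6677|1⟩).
0.5102|000⟩ - 0.4576|001⟩ + (-0.192 + 0.152i)|010⟩ + (0.1722 - 0.1364i)|011⟩ + (-0.379 + 0.2155i)|100⟩ + (0.3399 - 0.1933i)|101⟩ + (0.07841 - 0.194i)|110⟩ + (-0.07033 + 0.174i)|111⟩

amp(|b₁b₂…⟩) = product of the factor amplitudes for bits b₁, b₂, …; only kets whose every factor amplitude is nonzero survive.
|000⟩: (-0.7603)(0.9015)(-0.7444) = 0.5102
|001⟩: (-0.7603)(0.9015)(0.6677) = -0.4576
|010⟩: (-0.7603)(-0.3393 + 0.2686i)(-0.7444) = (-0.192 + 0.152i)
|011⟩: (-0.7603)(-0.3393 + 0.2686i)(0.6677) = (0.1722 - 0.1364i)
|100⟩: (0.5647 - 0.3212i)(0.9015)(-0.7444) = (-0.379 + 0.2155i)
|101⟩: (0.5647 - 0.3212i)(0.9015)(0.6677) = (0.3399 - 0.1933i)
|110⟩: (0.5647 - 0.3212i)(-0.3393 + 0.2686i)(-0.7444) = (0.07841 - 0.194i)
|111⟩: (0.5647 - 0.3212i)(-0.3393 + 0.2686i)(0.6677) = (-0.07033 + 0.174i)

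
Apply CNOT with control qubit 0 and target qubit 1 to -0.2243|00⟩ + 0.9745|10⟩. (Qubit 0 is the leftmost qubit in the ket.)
-0.2243|00⟩ + 0.9745|11⟩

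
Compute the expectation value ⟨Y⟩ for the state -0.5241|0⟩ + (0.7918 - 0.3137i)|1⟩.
0.3288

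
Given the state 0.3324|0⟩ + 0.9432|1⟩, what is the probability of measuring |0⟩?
0.1105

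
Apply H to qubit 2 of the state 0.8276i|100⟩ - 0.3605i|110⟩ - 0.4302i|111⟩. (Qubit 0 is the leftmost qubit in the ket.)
0.5852i|100⟩ + 0.5852i|101⟩ - 0.5591i|110⟩ + 0.04929i|111⟩

H on qubit 2 mixes each pair of kets that differ only in qubit 2: amplitudes (a, b) of (|…0…⟩, |…1…⟩) become ((a + b)/√2, (a − b)/√2). Kets absent from the input have amplitude 0.
(|100⟩, |101⟩): (a, b) = (0.8276i, 0) → (0.5852i, 0.5852i)
(|110⟩, |111⟩): (a, b) = (-0.3605i, -0.4302i) → (-0.5591i, 0.04929i)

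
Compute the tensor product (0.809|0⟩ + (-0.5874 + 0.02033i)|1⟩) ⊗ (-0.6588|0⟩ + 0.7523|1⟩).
-0.533|00⟩ + 0.6086|01⟩ + (0.387 - 0.01339i)|10⟩ + (-0.4419 + 0.01529i)|11⟩

amp(|b₁b₂…⟩) = product of the factor amplitudes for bits b₁, b₂, …; only kets whose every factor amplitude is nonzero survive.
|00⟩: (0.809)(-0.6588) = -0.533
|01⟩: (0.809)(0.7523) = 0.6086
|10⟩: (-0.5874 + 0.02033i)(-0.6588) = (0.387 - 0.01339i)
|11⟩: (-0.5874 + 0.02033i)(0.7523) = (-0.4419 + 0.01529i)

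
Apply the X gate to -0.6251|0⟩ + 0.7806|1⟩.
0.7806|0⟩ - 0.6251|1⟩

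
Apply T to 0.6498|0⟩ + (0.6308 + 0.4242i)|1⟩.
0.6498|0⟩ + (0.1461 + 0.746i)|1⟩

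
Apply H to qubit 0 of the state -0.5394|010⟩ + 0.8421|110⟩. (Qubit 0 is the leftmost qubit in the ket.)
0.214|010⟩ - 0.9769|110⟩

H on qubit 0 mixes each pair of kets that differ only in qubit 0: amplitudes (a, b) of (|…0…⟩, |…1…⟩) become ((a + b)/√2, (a − b)/√2). Kets absent from the input have amplitude 0.
(|010⟩, |110⟩): (a, b) = (-0.5394, 0.8421) → (0.214, -0.9769)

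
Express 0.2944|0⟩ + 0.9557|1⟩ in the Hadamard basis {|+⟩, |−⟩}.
0.884|+⟩ - 0.4676|−⟩

With |ψ⟩ = α|0⟩ + β|1⟩, the Hadamard-basis coefficients are ⟨+|ψ⟩ = (α + β)/√2 and ⟨−|ψ⟩ = (α − β)/√2.
Here α = 0.2944, β = 0.9557: (α + β)/√2 = 0.884, (α − β)/√2 = -0.4676.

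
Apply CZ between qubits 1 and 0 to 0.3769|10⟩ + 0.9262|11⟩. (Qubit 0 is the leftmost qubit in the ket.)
0.3769|10⟩ - 0.9262|11⟩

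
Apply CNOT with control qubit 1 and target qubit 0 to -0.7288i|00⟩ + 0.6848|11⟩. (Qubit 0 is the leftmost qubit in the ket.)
-0.7288i|00⟩ + 0.6848|01⟩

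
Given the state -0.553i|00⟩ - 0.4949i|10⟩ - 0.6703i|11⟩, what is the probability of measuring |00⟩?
0.3058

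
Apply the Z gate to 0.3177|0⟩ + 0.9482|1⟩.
0.3177|0⟩ - 0.9482|1⟩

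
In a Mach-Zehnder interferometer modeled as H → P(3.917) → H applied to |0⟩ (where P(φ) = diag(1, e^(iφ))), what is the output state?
(0.1429 - 0.35i)|0⟩ + (0.8571 + 0.35i)|1⟩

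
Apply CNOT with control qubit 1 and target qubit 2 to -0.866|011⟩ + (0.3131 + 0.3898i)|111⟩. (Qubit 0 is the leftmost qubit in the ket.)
-0.866|010⟩ + (0.3131 + 0.3898i)|110⟩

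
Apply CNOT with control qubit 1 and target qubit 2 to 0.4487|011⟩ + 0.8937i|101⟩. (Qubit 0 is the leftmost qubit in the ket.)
0.4487|010⟩ + 0.8937i|101⟩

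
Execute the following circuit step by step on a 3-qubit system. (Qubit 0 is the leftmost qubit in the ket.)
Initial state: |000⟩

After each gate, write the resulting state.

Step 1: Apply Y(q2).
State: i|001⟩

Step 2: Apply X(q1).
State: i|011⟩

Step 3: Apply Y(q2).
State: |010⟩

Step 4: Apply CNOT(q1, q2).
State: |011⟩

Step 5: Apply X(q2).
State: |010⟩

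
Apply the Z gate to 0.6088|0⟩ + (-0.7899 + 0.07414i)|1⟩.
0.6088|0⟩ + (0.7899 - 0.07414i)|1⟩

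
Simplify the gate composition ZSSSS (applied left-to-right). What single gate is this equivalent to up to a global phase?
Z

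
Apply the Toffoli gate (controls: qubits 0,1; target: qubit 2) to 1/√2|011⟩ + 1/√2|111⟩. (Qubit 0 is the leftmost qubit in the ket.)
1/√2|011⟩ + 1/√2|110⟩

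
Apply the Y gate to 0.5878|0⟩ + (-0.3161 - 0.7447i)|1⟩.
(-0.7447 + 0.3161i)|0⟩ + 0.5878i|1⟩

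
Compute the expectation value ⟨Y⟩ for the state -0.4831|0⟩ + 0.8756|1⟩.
0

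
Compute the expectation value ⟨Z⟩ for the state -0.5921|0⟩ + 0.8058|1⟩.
-0.2987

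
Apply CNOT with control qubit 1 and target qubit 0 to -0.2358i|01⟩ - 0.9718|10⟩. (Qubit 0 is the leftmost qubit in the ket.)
-0.9718|10⟩ - 0.2358i|11⟩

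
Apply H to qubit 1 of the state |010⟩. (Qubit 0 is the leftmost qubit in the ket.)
1/√2|000⟩ - 1/√2|010⟩

H on qubit 1 mixes each pair of kets that differ only in qubit 1: amplitudes (a, b) of (|…0…⟩, |…1…⟩) become ((a + b)/√2, (a − b)/√2). Kets absent from the input have amplitude 0.
(|000⟩, |010⟩): (a, b) = (0, 1) → (1/√2, -1/√2)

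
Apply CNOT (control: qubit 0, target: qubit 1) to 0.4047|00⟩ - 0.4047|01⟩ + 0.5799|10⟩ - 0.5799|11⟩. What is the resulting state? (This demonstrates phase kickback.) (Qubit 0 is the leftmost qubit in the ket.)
0.4047|00⟩ - 0.4047|01⟩ - 0.5799|10⟩ + 0.5799|11⟩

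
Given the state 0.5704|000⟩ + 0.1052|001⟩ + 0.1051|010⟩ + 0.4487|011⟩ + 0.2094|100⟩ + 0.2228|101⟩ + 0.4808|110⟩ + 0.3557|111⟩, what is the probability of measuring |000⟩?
0.3254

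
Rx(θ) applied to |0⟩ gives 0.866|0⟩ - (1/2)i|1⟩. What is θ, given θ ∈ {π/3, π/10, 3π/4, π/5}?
π/3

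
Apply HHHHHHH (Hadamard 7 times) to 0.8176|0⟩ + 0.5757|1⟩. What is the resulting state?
0.9852|0⟩ + 0.171|1⟩

H² = I, so H^7 = H: a single Hadamard. With (a, b) = (0.8176, 0.5757), H gives ((a + b)/√2, (a − b)/√2) = (0.9852, 0.171).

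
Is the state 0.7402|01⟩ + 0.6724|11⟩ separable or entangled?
Separable

Writing the state as a|00⟩ + b|01⟩ + c|10⟩ + d|11⟩, it is a product state iff ad − bc = 0.
Here (a, b, c, d) = (0, 0.7402, 0, 0.6724): ad − bc = (0)(0.6724) − (0.7402)(0) = 0, so the state is separable.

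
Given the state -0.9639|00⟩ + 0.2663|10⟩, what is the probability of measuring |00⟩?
0.9291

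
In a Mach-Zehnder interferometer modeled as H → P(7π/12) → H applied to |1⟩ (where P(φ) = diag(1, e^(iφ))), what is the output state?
(0.6294 - 0.483i)|0⟩ + (0.3706 + 0.483i)|1⟩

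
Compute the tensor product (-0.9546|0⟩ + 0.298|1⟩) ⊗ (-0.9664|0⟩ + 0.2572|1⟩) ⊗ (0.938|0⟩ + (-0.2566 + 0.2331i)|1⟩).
0.8653|000⟩ + (-0.2367 + 0.215i)|001⟩ - 0.2303|010⟩ + (0.063 - 0.05723i)|011⟩ - 0.2701|100⟩ + (0.0739 - 0.06713i)|101⟩ + 0.07189|110⟩ + (-0.01967 + 0.01787i)|111⟩

amp(|b₁b₂…⟩) = product of the factor amplitudes for bits b₁, b₂, …; only kets whose every factor amplitude is nonzero survive.
|000⟩: (-0.9546)(-0.9664)(0.938) = 0.8653
|001⟩: (-0.9546)(-0.9664)(-0.2566 + 0.2331i) = (-0.2367 + 0.215i)
|010⟩: (-0.9546)(0.2572)(0.938) = -0.2303
|011⟩: (-0.9546)(0.2572)(-0.2566 + 0.2331i) = (0.063 - 0.05723i)
|100⟩: (0.298)(-0.9664)(0.938) = -0.2701
|101⟩: (0.298)(-0.9664)(-0.2566 + 0.2331i) = (0.0739 - 0.06713i)
|110⟩: (0.298)(0.2572)(0.938) = 0.07189
|111⟩: (0.298)(0.2572)(-0.2566 + 0.2331i) = (-0.01967 + 0.01787i)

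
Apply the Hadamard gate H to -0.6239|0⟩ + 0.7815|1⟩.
0.1114|0⟩ - 0.9938|1⟩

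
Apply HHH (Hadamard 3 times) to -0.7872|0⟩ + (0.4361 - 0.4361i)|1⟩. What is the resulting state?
(-0.2483 - 0.3084i)|0⟩ + (-0.865 + 0.3084i)|1⟩

H² = I, so H^3 = H: a single Hadamard. With (a, b) = (-0.7872, (0.4361 - 0.4361i)), H gives ((a + b)/√2, (a − b)/√2) = ((-0.2483 - 0.3084i), (-0.865 + 0.3084i)).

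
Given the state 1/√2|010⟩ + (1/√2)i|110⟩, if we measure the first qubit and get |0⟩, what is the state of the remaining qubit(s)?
|10⟩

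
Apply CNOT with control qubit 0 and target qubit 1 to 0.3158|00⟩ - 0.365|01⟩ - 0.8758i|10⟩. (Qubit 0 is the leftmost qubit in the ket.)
0.3158|00⟩ - 0.365|01⟩ - 0.8758i|11⟩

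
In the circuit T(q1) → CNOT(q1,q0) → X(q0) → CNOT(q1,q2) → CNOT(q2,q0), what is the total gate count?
5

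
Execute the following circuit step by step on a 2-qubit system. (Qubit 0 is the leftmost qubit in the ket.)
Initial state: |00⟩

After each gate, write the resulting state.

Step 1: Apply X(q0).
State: |10⟩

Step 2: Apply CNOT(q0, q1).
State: |11⟩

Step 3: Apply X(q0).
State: |01⟩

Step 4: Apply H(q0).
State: 1/√2|01⟩ + 1/√2|11⟩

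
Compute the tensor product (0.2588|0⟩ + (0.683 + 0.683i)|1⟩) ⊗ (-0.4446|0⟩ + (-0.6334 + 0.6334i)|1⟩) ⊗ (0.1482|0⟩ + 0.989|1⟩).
-0.01705|000⟩ - 0.1138|001⟩ + (-0.02429 + 0.02429i)|010⟩ + (-0.1621 + 0.1621i)|011⟩ + (-0.045 - 0.045i)|100⟩ + (-0.3003 - 0.3003i)|101⟩ - 0.1282|110⟩ - 0.8557|111⟩

amp(|b₁b₂…⟩) = product of the factor amplitudes for bits b₁, b₂, …; only kets whose every factor amplitude is nonzero survive.
|000⟩: (0.2588)(-0.4446)(0.1482) = -0.01705
|001⟩: (0.2588)(-0.4446)(0.989) = -0.1138
|010⟩: (0.2588)(-0.6334 + 0.6334i)(0.1482) = (-0.02429 + 0.02429i)
|011⟩: (0.2588)(-0.6334 + 0.6334i)(0.989) = (-0.1621 + 0.1621i)
|100⟩: (0.683 + 0.683i)(-0.4446)(0.1482) = (-0.045 - 0.045i)
|101⟩: (0.683 + 0.683i)(-0.4446)(0.989) = (-0.3003 - 0.3003i)
|110⟩: (0.683 + 0.683i)(-0.6334 + 0.6334i)(0.1482) = -0.1282
|111⟩: (0.683 + 0.683i)(-0.6334 + 0.6334i)(0.989) = -0.8557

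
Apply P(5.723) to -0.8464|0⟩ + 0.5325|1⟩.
-0.8464|0⟩ + (0.4511 - 0.2829i)|1⟩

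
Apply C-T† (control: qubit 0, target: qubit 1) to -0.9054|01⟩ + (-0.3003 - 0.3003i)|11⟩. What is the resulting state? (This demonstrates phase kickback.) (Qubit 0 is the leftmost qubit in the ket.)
-0.9054|01⟩ - 0.4247|11⟩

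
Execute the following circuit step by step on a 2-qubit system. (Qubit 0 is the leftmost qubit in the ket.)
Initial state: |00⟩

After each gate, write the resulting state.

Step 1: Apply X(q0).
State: |10⟩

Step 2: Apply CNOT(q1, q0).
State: |10⟩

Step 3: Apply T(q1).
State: |10⟩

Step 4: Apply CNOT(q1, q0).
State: |10⟩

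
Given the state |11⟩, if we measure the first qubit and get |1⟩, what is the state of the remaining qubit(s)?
|1⟩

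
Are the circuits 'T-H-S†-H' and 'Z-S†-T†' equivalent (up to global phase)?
No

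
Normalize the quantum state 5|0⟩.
|0⟩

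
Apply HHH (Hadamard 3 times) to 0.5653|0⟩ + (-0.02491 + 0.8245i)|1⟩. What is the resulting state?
(0.3821 + 0.583i)|0⟩ + (0.4173 - 0.583i)|1⟩

H² = I, so H^3 = H: a single Hadamard. With (a, b) = (0.5653, (-0.02491 + 0.8245i)), H gives ((a + b)/√2, (a − b)/√2) = ((0.3821 + 0.583i), (0.4173 - 0.583i)).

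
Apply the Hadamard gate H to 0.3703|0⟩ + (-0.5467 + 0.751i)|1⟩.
(-0.1247 + 0.531i)|0⟩ + (0.6484 - 0.531i)|1⟩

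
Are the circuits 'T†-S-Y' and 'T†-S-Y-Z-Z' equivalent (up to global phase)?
Yes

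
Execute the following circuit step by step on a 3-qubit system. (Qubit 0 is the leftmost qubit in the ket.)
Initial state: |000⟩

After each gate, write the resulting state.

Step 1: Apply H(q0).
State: 1/√2|000⟩ + 1/√2|100⟩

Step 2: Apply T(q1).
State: 1/√2|000⟩ + 1/√2|100⟩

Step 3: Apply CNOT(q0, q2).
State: 1/√2|000⟩ + 1/√2|101⟩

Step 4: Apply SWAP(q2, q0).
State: 1/√2|000⟩ + 1/√2|101⟩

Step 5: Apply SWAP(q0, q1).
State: 1/√2|000⟩ + 1/√2|011⟩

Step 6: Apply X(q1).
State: 1/√2|001⟩ + 1/√2|010⟩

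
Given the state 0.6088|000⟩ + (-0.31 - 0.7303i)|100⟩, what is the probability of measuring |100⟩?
0.6294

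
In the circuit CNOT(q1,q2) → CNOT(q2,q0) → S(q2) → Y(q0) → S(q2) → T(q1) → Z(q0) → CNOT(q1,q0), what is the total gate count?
8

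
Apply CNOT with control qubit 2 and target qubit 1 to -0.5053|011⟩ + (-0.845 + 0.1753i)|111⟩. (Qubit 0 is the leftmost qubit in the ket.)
-0.5053|001⟩ + (-0.845 + 0.1753i)|101⟩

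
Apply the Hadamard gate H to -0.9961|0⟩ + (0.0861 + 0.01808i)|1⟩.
(-0.6435 + 0.01278i)|0⟩ + (-0.7652 - 0.01278i)|1⟩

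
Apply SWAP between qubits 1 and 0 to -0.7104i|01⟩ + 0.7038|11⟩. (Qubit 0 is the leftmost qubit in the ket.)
-0.7104i|10⟩ + 0.7038|11⟩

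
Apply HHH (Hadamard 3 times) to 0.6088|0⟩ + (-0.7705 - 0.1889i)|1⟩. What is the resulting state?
(-0.1143 - 0.1336i)|0⟩ + (0.9753 + 0.1336i)|1⟩

H² = I, so H^3 = H: a single Hadamard. With (a, b) = (0.6088, (-0.7705 - 0.1889i)), H gives ((a + b)/√2, (a − b)/√2) = ((-0.1143 - 0.1336i), (0.9753 + 0.1336i)).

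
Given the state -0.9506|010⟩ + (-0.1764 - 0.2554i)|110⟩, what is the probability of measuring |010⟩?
0.9036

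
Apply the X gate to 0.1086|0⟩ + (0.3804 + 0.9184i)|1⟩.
(0.3804 + 0.9184i)|0⟩ + 0.1086|1⟩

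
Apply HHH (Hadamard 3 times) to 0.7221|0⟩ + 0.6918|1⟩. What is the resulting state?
0.9998|0⟩ + 0.02143|1⟩

H² = I, so H^3 = H: a single Hadamard. With (a, b) = (0.7221, 0.6918), H gives ((a + b)/√2, (a − b)/√2) = (0.9998, 0.02143).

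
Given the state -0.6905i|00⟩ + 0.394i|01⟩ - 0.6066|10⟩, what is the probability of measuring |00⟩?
0.4768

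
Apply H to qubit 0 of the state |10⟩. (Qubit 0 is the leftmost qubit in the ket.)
1/√2|00⟩ - 1/√2|10⟩

H on qubit 0 mixes each pair of kets that differ only in qubit 0: amplitudes (a, b) of (|…0…⟩, |…1…⟩) become ((a + b)/√2, (a − b)/√2). Kets absent from the input have amplitude 0.
(|00⟩, |10⟩): (a, b) = (0, 1) → (1/√2, -1/√2)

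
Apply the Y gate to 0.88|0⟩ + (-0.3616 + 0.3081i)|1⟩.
(0.3081 + 0.3616i)|0⟩ + 0.88i|1⟩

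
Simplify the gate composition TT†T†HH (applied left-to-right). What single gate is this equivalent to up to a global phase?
T†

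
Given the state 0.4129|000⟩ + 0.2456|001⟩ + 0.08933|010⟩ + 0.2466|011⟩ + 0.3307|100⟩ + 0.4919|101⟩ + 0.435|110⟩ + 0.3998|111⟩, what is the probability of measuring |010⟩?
0.00798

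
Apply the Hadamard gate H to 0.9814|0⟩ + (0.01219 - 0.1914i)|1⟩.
(0.7026 - 0.1353i)|0⟩ + (0.6853 + 0.1353i)|1⟩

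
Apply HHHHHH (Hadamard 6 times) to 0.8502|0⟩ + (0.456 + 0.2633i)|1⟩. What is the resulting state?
0.8502|0⟩ + (0.456 + 0.2633i)|1⟩

H² = I, so an even number of Hadamards cancels: H^6 = I and the state is unchanged.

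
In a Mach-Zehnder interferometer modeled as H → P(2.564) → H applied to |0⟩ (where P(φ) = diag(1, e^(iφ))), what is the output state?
(0.08111 + 0.273i)|0⟩ + (0.9189 - 0.273i)|1⟩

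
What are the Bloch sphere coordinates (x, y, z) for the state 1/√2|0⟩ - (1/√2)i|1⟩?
(0, -1, 0)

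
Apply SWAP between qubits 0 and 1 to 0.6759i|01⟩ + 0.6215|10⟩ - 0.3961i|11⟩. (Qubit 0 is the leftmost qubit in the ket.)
0.6215|01⟩ + 0.6759i|10⟩ - 0.3961i|11⟩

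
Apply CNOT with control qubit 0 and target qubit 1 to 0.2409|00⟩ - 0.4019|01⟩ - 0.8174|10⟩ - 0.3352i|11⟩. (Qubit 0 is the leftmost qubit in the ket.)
0.2409|00⟩ - 0.4019|01⟩ - 0.3352i|10⟩ - 0.8174|11⟩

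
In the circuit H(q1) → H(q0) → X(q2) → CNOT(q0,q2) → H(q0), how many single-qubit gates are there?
4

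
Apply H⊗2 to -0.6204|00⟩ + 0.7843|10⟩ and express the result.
0.08195|00⟩ + 0.08195|01⟩ - 0.7024|10⟩ - 0.7024|11⟩

H⊗2 gives amp(|y⟩) = (1/2) Σ_x (−1)^(x·y) amp(|x⟩), where x·y is the number of positions in which both x and y have a 1.
|00⟩: (-0.6204 + 0.7843)/2 = 0.08195
|01⟩: (-0.6204 + 0.7843)/2 = 0.08195
|10⟩: (-0.6204 - 0.7843)/2 = -0.7024
|11⟩: (-0.6204 - 0.7843)/2 = -0.7024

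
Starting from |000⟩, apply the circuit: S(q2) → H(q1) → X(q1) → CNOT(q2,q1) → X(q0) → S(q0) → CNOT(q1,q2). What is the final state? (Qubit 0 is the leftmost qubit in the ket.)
(1/√2)i|100⟩ + (1/√2)i|111⟩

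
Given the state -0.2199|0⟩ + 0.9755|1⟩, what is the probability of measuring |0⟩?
0.04836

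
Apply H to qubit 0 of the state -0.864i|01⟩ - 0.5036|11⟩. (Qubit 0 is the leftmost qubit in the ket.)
(-0.3561 - 0.6109i)|01⟩ + (0.3561 - 0.6109i)|11⟩

H on qubit 0 mixes each pair of kets that differ only in qubit 0: amplitudes (a, b) of (|…0…⟩, |…1…⟩) become ((a + b)/√2, (a − b)/√2). Kets absent from the input have amplitude 0.
(|01⟩, |11⟩): (a, b) = (-0.864i, -0.5036) → ((-0.3561 - 0.6109i), (0.3561 - 0.6109i))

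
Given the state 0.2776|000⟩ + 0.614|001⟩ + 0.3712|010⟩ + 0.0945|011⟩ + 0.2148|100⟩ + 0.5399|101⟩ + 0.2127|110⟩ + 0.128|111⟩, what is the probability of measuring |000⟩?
0.07706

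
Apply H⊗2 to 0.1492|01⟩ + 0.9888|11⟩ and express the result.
0.569|00⟩ - 0.569|01⟩ - 0.4198|10⟩ + 0.4198|11⟩

H⊗2 gives amp(|y⟩) = (1/2) Σ_x (−1)^(x·y) amp(|x⟩), where x·y is the number of positions in which both x and y have a 1.
|00⟩: (0.1492 + 0.9888)/2 = 0.569
|01⟩: (-0.1492 - 0.9888)/2 = -0.569
|10⟩: (0.1492 - 0.9888)/2 = -0.4198
|11⟩: (-0.1492 + 0.9888)/2 = 0.4198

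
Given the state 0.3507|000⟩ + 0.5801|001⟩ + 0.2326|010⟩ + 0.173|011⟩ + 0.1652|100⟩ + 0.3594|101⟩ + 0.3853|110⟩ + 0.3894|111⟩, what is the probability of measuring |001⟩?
0.3365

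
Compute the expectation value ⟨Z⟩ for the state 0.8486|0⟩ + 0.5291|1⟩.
0.4402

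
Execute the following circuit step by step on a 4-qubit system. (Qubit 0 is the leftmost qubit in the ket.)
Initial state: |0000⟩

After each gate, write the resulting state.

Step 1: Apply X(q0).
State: |1000⟩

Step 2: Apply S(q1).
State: |1000⟩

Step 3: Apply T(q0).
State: (1/√2 + (1/√2)i)|1000⟩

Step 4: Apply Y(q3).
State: (-1/√2 + (1/√2)i)|1001⟩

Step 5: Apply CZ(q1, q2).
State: (-1/√2 + (1/√2)i)|1001⟩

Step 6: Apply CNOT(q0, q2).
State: (-1/√2 + (1/√2)i)|1011⟩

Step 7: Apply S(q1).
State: (-1/√2 + (1/√2)i)|1011⟩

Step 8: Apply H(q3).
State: (-1/2 + (1/2)i)|1010⟩ + (1/2 - (1/2)i)|1011⟩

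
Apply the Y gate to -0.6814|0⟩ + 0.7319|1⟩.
-0.7319i|0⟩ - 0.6814i|1⟩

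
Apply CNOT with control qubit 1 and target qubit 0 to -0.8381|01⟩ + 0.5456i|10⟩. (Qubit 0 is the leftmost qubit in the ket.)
0.5456i|10⟩ - 0.8381|11⟩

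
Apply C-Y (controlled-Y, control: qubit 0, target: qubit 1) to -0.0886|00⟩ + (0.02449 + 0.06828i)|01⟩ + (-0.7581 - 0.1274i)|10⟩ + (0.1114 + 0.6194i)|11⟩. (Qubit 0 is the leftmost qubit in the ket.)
-0.0886|00⟩ + (0.02449 + 0.06828i)|01⟩ + (0.6194 - 0.1114i)|10⟩ + (0.1274 - 0.7581i)|11⟩

C-Y leaves the control-|0⟩ kets |00⟩, |01⟩ unchanged and applies Y to qubit 1 on the control-|1⟩ pair (|10⟩, |11⟩).
Y = [[0, -i], [i, 0]].
With a = amp(|10⟩) = (-0.7581 - 0.1274i) and b = amp(|11⟩) = (0.1114 + 0.6194i):
new amp(|10⟩) = (-i)·b = (0.6194 - 0.1114i)
new amp(|11⟩) = (i)·a = (0.1274 - 0.7581i)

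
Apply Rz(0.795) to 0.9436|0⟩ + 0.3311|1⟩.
(0.87 - 0.3653i)|0⟩ + (0.3053 + 0.1282i)|1⟩

Rz(0.795) = [[e^(−iθ/2), 0], [0, e^(iθ/2)]] with e^(±iθ/2) = cos(θ/2) ± i·sin(θ/2); θ = 0.795, cos(θ/2) ≈ 0.922032, sin(θ/2) ≈ 0.387114.
With a = amp(|0⟩) = 0.9436 and b = amp(|1⟩) = 0.3311:
new amp(|0⟩) = (0.922032 - 0.387114i)·a = (0.87 - 0.3653i)
new amp(|1⟩) = (0.922032 + 0.387114i)·b = (0.3053 + 0.1282i)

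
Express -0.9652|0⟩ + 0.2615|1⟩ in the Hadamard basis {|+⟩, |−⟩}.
-0.4976|+⟩ - 0.8674|−⟩

With |ψ⟩ = α|0⟩ + β|1⟩, the Hadamard-basis coefficients are ⟨+|ψ⟩ = (α + β)/√2 and ⟨−|ψ⟩ = (α − β)/√2.
Here α = -0.9652, β = 0.2615: (α + β)/√2 = -0.4976, (α − β)/√2 = -0.8674.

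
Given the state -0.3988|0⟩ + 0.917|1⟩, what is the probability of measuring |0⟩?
0.159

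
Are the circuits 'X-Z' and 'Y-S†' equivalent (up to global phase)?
No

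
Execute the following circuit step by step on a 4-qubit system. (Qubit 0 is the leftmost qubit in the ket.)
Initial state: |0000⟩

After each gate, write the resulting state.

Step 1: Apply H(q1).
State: 1/√2|0000⟩ + 1/√2|0100⟩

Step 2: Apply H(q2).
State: 1/2|0000⟩ + 1/2|0010⟩ + 1/2|0100⟩ + 1/2|0110⟩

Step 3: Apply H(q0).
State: 1/√8|0000⟩ + 1/√8|0010⟩ + 1/√8|0100⟩ + 1/√8|0110⟩ + 1/√8|1000⟩ + 1/√8|1010⟩ + 1/√8|1100⟩ + 1/√8|1110⟩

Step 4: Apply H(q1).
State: 1/2|0000⟩ + 1/2|0010⟩ + 1/2|1000⟩ + 1/2|1010⟩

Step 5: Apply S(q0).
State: 1/2|0000⟩ + 1/2|0010⟩ + (1/2)i|1000⟩ + (1/2)i|1010⟩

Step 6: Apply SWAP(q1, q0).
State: 1/2|0000⟩ + 1/2|0010⟩ + (1/2)i|0100⟩ + (1/2)i|0110⟩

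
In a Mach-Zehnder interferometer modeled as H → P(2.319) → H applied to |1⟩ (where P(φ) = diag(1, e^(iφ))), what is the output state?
(0.8402 - 0.3665i)|0⟩ + (0.1598 + 0.3665i)|1⟩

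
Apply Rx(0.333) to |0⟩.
0.9862|0⟩ - 0.1657i|1⟩

Rx(0.333) = [[cos(θ/2), −i·sin(θ/2)], [−i·sin(θ/2), cos(θ/2)]]; θ = 0.333, cos(θ/2) ≈ 0.986171, sin(θ/2) ≈ 0.165732.
With a = amp(|0⟩) = 1 and b = amp(|1⟩) = 0:
new amp(|0⟩) = (0.986171)·a + (-0.165732i)·b = 0.9862
new amp(|1⟩) = (-0.165732i)·a + (0.986171)·b = -0.1657i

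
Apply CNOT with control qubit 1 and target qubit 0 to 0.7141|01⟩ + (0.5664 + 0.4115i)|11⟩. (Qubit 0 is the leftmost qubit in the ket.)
(0.5664 + 0.4115i)|01⟩ + 0.7141|11⟩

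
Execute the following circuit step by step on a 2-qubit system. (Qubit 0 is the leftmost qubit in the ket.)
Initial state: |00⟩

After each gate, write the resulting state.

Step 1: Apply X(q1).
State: |01⟩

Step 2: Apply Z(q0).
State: |01⟩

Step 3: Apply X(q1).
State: |00⟩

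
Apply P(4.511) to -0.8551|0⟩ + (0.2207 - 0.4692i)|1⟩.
-0.8551|0⟩ + (-0.5039 - 0.1224i)|1⟩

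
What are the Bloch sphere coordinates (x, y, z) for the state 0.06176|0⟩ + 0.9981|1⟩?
(0.1233, 0, -0.9924)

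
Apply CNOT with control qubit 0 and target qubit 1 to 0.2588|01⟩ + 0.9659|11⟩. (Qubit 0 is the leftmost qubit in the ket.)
0.2588|01⟩ + 0.9659|10⟩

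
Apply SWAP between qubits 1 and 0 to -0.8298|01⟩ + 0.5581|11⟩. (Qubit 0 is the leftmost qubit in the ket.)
-0.8298|10⟩ + 0.5581|11⟩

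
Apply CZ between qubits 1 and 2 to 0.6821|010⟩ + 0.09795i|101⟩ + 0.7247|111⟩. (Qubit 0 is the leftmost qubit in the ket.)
0.6821|010⟩ + 0.09795i|101⟩ - 0.7247|111⟩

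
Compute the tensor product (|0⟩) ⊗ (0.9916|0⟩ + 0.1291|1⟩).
0.9916|00⟩ + 0.1291|01⟩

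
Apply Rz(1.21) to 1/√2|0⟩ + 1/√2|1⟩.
(0.5816 - 0.4022i)|0⟩ + (0.5816 + 0.4022i)|1⟩

Rz(1.21) = [[e^(−iθ/2), 0], [0, e^(iθ/2)]] with e^(±iθ/2) = cos(θ/2) ± i·sin(θ/2); θ = 1.21, cos(θ/2) ≈ 0.822502, sin(θ/2) ≈ 0.568762.
With a = amp(|0⟩) = 1/√2 and b = amp(|1⟩) = 1/√2:
new amp(|0⟩) = (0.822502 - 0.568762i)·a = (0.5816 - 0.4022i)
new amp(|1⟩) = (0.822502 + 0.568762i)·b = (0.5816 + 0.4022i)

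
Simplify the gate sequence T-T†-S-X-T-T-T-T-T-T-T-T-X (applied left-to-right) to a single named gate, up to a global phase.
S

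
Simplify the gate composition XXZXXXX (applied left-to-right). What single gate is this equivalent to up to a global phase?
Z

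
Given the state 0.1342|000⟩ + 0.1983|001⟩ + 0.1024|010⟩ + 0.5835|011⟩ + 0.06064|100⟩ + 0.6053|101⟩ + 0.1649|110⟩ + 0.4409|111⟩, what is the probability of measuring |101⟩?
0.3664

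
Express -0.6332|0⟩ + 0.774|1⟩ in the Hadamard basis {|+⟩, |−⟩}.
0.09956|+⟩ - 0.995|−⟩

With |ψ⟩ = α|0⟩ + β|1⟩, the Hadamard-basis coefficients are ⟨+|ψ⟩ = (α + β)/√2 and ⟨−|ψ⟩ = (α − β)/√2.
Here α = -0.6332, β = 0.774: (α + β)/√2 = 0.09956, (α − β)/√2 = -0.995.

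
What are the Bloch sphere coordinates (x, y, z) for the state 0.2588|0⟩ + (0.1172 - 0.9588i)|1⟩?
(0.06066, -0.4963, -0.8661)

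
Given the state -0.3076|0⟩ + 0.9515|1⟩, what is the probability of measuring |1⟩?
0.9054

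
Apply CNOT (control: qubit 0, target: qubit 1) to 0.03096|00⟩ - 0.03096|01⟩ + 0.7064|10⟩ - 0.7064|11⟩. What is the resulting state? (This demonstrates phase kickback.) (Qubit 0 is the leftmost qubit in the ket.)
0.03096|00⟩ - 0.03096|01⟩ - 0.7064|10⟩ + 0.7064|11⟩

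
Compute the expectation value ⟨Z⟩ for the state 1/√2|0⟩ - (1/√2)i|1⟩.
0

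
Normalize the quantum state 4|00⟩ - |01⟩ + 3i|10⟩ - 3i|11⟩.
0.6761|00⟩ - 0.169|01⟩ + 0.5071i|10⟩ - 0.5071i|11⟩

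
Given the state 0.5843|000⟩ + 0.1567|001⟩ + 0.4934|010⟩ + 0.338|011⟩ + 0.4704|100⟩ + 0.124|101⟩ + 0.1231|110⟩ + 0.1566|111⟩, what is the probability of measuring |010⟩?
0.2434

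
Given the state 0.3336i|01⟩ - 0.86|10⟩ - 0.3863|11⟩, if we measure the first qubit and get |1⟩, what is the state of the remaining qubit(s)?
-0.9122|0⟩ - 0.4097|1⟩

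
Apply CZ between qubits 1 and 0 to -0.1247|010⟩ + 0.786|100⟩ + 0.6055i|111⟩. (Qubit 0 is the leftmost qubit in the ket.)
-0.1247|010⟩ + 0.786|100⟩ - 0.6055i|111⟩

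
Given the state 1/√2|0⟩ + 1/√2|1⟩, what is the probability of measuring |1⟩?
1/2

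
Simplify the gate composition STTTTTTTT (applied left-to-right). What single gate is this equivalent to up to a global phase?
S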